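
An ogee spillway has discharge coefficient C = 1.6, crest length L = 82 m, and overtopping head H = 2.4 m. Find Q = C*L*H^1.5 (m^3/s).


Q = 1.6 * 82 * 2.4^1.5 = 487.8100 m^3/s


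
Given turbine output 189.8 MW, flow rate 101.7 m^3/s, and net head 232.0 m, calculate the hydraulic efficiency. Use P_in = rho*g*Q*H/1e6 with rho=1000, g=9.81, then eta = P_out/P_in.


P_in = 1000 * 9.81 * 101.7 * 232.0 / 1e6 = 231.4611 MW
eta = 189.8 / 231.4611 = 0.8200


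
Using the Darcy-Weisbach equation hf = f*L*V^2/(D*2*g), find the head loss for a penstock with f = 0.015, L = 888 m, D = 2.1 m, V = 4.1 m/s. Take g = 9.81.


hf = 0.015 * 888 * 4.1^2 / (2.1 * 2 * 9.81) = 5.4344 m


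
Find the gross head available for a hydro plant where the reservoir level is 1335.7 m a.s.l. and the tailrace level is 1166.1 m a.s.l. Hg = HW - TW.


Hg = 1335.7 - 1166.1 = 169.6000 m


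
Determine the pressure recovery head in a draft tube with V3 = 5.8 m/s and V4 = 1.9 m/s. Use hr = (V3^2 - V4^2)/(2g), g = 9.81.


hr = (5.8^2 - 1.9^2) / (2*9.81) = 1.5306 m


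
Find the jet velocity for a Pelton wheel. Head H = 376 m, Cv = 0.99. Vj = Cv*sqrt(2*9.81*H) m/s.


Vj = 0.99 * sqrt(2*9.81*376) = 85.0313 m/s


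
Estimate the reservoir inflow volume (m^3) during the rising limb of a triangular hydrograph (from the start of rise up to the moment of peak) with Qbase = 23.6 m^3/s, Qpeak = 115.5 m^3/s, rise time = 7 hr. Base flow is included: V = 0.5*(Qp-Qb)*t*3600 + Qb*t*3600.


V = 0.5*(115.5 - 23.6)*7*3600 + 23.6*7*3600 = 1.7527e+06 m^3


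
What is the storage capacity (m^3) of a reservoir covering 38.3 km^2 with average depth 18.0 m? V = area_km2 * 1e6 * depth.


V = 38.3 * 1e6 * 18.0 = 6.8940e+08 m^3


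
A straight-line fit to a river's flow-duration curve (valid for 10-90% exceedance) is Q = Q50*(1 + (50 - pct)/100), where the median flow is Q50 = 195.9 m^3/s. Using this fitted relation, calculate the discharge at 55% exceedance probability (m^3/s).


Q = 195.9 * (1 + (50 - 55)/100) = 186.1050 m^3/s


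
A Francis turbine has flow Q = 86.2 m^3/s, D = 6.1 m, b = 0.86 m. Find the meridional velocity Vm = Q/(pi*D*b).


Vm = 86.2 / (pi * 6.1 * 0.86) = 5.2303 m/s


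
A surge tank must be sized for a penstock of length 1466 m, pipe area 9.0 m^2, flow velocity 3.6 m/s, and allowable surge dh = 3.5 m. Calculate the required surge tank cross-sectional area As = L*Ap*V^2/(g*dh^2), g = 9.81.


As = 1466 * 9.0 * 3.6^2 / (9.81 * 3.5^2) = 1422.9066 m^2


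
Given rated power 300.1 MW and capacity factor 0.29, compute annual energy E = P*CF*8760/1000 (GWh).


E = 300.1 * 0.29 * 8760 / 1000 = 762.3740 GWh


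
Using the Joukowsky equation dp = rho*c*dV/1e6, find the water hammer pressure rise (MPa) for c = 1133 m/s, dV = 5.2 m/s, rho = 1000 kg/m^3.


dp = 1000 * 1133 * 5.2 / 1e6 = 5.8916 MPa


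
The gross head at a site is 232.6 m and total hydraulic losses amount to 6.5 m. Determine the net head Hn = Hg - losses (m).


Hn = 232.6 - 6.5 = 226.1000 m


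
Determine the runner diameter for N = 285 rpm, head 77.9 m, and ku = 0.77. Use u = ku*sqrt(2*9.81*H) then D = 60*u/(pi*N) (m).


u = 0.77 * sqrt(2*9.81*77.9) = 30.1029 m/s
D = 60 * 30.1029 / (pi * 285) = 2.0173 m


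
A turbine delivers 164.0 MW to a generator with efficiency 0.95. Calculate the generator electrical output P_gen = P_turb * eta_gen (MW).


P_gen = 164.0 * 0.95 = 155.8000 MW


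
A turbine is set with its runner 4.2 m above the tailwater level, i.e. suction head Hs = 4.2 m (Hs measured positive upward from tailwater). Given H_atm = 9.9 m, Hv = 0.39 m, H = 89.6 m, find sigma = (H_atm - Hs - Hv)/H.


sigma = (9.9 - 4.2 - 0.39) / 89.6 = 0.0593


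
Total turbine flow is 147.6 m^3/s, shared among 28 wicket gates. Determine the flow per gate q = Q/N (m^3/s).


q = 147.6 / 28 = 5.2714 m^3/s


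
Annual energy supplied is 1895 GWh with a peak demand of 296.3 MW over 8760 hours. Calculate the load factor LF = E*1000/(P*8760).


LF = 1895 * 1000 / (296.3 * 8760) = 0.7301


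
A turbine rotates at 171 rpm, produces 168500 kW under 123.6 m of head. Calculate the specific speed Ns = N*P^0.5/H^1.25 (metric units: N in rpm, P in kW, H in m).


Ns = 171 * 168500^0.5 / 123.6^1.25 = 170.3229


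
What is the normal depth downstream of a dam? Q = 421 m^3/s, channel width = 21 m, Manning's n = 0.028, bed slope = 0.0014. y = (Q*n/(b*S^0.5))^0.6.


y = (421 * 0.028 / (21 * 0.0014^0.5))^0.6 = 5.0780 m


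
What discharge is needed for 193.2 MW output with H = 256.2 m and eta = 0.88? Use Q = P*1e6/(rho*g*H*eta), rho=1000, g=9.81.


Q = 193.2 * 1e6 / (1000 * 9.81 * 256.2 * 0.88) = 87.3527 m^3/s


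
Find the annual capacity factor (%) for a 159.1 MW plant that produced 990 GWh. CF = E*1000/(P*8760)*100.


CF = 990 * 1000 / (159.1 * 8760) * 100 = 71.0331 %


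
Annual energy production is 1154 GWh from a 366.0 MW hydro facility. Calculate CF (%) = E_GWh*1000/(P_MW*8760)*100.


CF = 1154 * 1000 / (366.0 * 8760) * 100 = 35.9932 %


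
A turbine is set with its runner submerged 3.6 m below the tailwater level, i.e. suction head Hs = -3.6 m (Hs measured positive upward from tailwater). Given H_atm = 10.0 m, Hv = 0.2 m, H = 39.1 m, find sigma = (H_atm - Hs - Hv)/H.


sigma = (10.0 - (-3.6) - 0.2) / 39.1 = 0.3427


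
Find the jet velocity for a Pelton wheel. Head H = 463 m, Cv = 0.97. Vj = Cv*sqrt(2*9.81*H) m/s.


Vj = 0.97 * sqrt(2*9.81*463) = 92.4510 m/s


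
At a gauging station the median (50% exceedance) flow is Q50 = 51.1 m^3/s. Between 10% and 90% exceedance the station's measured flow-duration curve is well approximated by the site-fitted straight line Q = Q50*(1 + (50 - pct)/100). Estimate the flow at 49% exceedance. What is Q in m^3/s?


Q = 51.1 * (1 + (50 - 49)/100) = 51.6110 m^3/s


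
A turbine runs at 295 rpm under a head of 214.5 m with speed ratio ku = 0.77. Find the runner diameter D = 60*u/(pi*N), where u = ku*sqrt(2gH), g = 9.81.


u = 0.77 * sqrt(2*9.81*214.5) = 49.9521 m/s
D = 60 * 49.9521 / (pi * 295) = 3.2339 m


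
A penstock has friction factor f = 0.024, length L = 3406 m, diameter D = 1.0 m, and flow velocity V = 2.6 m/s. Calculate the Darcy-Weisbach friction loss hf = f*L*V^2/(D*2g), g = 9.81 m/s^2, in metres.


hf = 0.024 * 3406 * 2.6^2 / (1.0 * 2 * 9.81) = 28.1646 m


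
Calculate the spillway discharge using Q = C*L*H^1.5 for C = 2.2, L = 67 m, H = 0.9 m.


Q = 2.2 * 67 * 0.9^1.5 = 125.8523 m^3/s


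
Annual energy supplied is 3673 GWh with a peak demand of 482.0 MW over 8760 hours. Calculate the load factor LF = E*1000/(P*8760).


LF = 3673 * 1000 / (482.0 * 8760) = 0.8699


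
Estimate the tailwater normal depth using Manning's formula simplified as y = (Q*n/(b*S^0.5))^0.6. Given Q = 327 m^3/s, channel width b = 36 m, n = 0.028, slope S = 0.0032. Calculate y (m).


y = (327 * 0.028 / (36 * 0.0032^0.5))^0.6 = 2.4643 m


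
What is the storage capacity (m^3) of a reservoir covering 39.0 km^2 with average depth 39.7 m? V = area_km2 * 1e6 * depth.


V = 39.0 * 1e6 * 39.7 = 1.5483e+09 m^3


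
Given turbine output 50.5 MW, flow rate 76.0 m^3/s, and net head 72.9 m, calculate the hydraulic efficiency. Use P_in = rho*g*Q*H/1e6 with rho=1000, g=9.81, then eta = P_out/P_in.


P_in = 1000 * 9.81 * 76.0 * 72.9 / 1e6 = 54.3513 MW
eta = 50.5 / 54.3513 = 0.9291


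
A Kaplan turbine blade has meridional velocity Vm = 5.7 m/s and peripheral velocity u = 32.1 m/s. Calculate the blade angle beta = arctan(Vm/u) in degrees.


beta = arctan(5.7 / 32.1) = 10.0691 degrees


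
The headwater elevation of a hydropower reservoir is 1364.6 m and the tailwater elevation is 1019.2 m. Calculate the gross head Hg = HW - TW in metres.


Hg = 1364.6 - 1019.2 = 345.4000 m


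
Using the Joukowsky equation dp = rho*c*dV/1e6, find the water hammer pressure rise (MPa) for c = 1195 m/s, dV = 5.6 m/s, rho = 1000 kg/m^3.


dp = 1000 * 1195 * 5.6 / 1e6 = 6.6920 MPa


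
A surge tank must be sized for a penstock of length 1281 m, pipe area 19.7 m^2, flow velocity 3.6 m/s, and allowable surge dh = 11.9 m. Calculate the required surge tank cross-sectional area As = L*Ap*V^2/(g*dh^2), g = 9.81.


As = 1281 * 19.7 * 3.6^2 / (9.81 * 11.9^2) = 235.4276 m^2


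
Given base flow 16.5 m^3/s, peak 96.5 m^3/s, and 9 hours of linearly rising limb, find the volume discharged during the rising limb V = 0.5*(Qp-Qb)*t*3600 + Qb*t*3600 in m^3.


V = 0.5*(96.5 - 16.5)*9*3600 + 16.5*9*3600 = 1.8306e+06 m^3


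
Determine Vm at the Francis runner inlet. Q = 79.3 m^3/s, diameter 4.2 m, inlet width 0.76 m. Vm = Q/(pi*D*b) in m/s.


Vm = 79.3 / (pi * 4.2 * 0.76) = 7.9079 m/s


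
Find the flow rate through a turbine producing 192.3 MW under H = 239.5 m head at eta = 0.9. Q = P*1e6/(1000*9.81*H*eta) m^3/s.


Q = 192.3 * 1e6 / (1000 * 9.81 * 239.5 * 0.9) = 90.9415 m^3/s


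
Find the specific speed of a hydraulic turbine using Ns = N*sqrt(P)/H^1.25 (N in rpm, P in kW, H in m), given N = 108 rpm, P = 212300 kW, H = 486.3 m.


Ns = 108 * 212300^0.5 / 486.3^1.25 = 21.7906


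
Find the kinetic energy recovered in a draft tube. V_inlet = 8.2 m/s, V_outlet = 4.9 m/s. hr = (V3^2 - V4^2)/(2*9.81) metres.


hr = (8.2^2 - 4.9^2) / (2*9.81) = 2.2034 m


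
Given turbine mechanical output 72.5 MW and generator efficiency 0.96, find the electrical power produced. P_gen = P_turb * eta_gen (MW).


P_gen = 72.5 * 0.96 = 69.6000 MW


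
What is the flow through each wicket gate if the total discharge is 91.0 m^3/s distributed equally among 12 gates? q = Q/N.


q = 91.0 / 12 = 7.5833 m^3/s


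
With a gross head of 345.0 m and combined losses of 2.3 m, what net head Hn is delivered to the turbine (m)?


Hn = 345.0 - 2.3 = 342.7000 m


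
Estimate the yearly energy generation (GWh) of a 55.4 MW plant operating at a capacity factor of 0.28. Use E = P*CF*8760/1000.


E = 55.4 * 0.28 * 8760 / 1000 = 135.8851 GWh


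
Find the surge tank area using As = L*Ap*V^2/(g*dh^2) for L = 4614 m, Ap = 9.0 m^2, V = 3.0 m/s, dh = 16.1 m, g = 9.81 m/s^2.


As = 4614 * 9.0 * 3.0^2 / (9.81 * 16.1^2) = 146.9745 m^2


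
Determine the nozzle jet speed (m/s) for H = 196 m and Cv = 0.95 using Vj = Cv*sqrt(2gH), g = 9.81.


Vj = 0.95 * sqrt(2*9.81*196) = 58.9116 m/s


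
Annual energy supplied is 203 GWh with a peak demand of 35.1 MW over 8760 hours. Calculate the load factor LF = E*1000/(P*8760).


LF = 203 * 1000 / (35.1 * 8760) = 0.6602


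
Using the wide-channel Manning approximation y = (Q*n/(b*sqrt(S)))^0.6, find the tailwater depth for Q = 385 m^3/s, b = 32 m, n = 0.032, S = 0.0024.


y = (385 * 0.032 / (32 * 0.0024^0.5))^0.6 = 3.4452 m


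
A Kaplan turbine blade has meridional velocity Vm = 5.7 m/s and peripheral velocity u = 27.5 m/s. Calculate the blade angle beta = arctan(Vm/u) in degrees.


beta = arctan(5.7 / 27.5) = 11.7100 degrees


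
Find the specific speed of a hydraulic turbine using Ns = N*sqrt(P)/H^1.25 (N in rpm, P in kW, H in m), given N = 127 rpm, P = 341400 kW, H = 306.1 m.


Ns = 127 * 341400^0.5 / 306.1^1.25 = 57.9571


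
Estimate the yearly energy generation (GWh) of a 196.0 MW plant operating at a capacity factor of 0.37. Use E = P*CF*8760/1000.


E = 196.0 * 0.37 * 8760 / 1000 = 635.2752 GWh


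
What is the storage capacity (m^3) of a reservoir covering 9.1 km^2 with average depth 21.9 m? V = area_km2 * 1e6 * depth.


V = 9.1 * 1e6 * 21.9 = 1.9929e+08 m^3


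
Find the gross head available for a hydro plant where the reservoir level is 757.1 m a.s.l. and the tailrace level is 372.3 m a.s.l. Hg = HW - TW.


Hg = 757.1 - 372.3 = 384.8000 m


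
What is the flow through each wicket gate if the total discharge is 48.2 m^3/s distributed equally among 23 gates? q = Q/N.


q = 48.2 / 23 = 2.0957 m^3/s


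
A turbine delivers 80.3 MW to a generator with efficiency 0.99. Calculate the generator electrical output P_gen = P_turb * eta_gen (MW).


P_gen = 80.3 * 0.99 = 79.4970 MW


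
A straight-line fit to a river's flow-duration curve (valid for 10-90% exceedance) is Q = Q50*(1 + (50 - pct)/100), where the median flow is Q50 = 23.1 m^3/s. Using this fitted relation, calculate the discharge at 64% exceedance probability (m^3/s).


Q = 23.1 * (1 + (50 - 64)/100) = 19.8660 m^3/s


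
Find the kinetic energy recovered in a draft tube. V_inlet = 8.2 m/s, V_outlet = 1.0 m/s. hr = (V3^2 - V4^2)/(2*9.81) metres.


hr = (8.2^2 - 1.0^2) / (2*9.81) = 3.3761 m


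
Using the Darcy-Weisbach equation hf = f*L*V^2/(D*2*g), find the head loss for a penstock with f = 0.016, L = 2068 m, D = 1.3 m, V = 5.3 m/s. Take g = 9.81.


hf = 0.016 * 2068 * 5.3^2 / (1.3 * 2 * 9.81) = 36.4401 m


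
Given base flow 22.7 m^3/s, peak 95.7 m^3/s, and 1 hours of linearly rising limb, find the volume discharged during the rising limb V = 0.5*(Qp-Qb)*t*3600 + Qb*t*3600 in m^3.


V = 0.5*(95.7 - 22.7)*1*3600 + 22.7*1*3600 = 213120.0000 m^3


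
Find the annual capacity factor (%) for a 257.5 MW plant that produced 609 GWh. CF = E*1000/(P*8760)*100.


CF = 609 * 1000 / (257.5 * 8760) * 100 = 26.9983 %


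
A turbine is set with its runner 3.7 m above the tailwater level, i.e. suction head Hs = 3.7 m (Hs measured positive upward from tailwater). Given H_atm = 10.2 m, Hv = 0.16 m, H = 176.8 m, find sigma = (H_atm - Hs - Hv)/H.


sigma = (10.2 - 3.7 - 0.16) / 176.8 = 0.0359


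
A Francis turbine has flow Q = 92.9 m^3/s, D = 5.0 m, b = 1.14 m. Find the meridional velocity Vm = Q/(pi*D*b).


Vm = 92.9 / (pi * 5.0 * 1.14) = 5.1879 m/s


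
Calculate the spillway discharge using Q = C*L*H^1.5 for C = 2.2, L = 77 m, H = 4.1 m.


Q = 2.2 * 77 * 4.1^1.5 = 1406.3363 m^3/s


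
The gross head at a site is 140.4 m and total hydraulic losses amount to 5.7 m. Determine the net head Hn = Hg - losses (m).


Hn = 140.4 - 5.7 = 134.7000 m


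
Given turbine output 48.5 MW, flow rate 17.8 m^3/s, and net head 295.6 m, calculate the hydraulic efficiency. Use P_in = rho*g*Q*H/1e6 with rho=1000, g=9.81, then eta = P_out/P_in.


P_in = 1000 * 9.81 * 17.8 * 295.6 / 1e6 = 51.6171 MW
eta = 48.5 / 51.6171 = 0.9396


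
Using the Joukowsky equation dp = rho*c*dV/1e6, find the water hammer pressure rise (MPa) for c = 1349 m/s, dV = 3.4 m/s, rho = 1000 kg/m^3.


dp = 1000 * 1349 * 3.4 / 1e6 = 4.5866 MPa


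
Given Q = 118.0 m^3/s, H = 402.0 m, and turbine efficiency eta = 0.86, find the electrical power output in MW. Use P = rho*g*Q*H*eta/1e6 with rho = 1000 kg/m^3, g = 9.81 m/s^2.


P = 1000 * 9.81 * 118.0 * 402.0 * 0.86 / 1e6 = 400.1986 MW


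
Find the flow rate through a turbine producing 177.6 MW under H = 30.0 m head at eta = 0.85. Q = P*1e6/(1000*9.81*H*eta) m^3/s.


Q = 177.6 * 1e6 / (1000 * 9.81 * 30.0 * 0.85) = 709.9598 m^3/s


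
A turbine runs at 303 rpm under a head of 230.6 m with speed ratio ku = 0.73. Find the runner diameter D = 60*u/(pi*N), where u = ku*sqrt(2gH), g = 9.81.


u = 0.73 * sqrt(2*9.81*230.6) = 49.1023 m/s
D = 60 * 49.1023 / (pi * 303) = 3.0950 m


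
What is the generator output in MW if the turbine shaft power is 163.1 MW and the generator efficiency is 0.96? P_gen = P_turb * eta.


P_gen = 163.1 * 0.96 = 156.5760 MW


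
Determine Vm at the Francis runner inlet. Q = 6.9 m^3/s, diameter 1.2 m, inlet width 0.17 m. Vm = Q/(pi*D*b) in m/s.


Vm = 6.9 / (pi * 1.2 * 0.17) = 10.7664 m/s


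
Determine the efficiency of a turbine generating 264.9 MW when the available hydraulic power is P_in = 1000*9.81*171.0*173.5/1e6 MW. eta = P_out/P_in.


P_in = 1000 * 9.81 * 171.0 * 173.5 / 1e6 = 291.0480 MW
eta = 264.9 / 291.0480 = 0.9102


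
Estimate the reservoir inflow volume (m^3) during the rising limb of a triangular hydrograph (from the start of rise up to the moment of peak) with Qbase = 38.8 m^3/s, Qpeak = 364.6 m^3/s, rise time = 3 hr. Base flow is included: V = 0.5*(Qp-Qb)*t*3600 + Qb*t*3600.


V = 0.5*(364.6 - 38.8)*3*3600 + 38.8*3*3600 = 2.1784e+06 m^3


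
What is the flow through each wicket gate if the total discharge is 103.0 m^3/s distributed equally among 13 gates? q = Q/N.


q = 103.0 / 13 = 7.9231 m^3/s


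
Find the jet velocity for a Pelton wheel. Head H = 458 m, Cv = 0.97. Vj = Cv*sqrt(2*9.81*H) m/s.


Vj = 0.97 * sqrt(2*9.81*458) = 91.9505 m/s


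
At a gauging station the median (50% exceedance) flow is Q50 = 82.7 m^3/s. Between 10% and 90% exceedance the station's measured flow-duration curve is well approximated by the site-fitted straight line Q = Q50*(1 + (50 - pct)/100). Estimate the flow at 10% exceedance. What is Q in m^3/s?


Q = 82.7 * (1 + (50 - 10)/100) = 115.7800 m^3/s


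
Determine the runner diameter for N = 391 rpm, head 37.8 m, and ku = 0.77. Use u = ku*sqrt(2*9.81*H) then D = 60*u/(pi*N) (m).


u = 0.77 * sqrt(2*9.81*37.8) = 20.9694 m/s
D = 60 * 20.9694 / (pi * 391) = 1.0243 m


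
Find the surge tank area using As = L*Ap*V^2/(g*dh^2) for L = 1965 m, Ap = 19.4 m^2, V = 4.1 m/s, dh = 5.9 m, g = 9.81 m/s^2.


As = 1965 * 19.4 * 4.1^2 / (9.81 * 5.9^2) = 1876.5449 m^2


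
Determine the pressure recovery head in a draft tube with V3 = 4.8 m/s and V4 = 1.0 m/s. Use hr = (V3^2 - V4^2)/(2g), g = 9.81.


hr = (4.8^2 - 1.0^2) / (2*9.81) = 1.1233 m


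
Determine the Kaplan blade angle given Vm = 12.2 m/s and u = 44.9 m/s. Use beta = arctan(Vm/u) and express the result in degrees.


beta = arctan(12.2 / 44.9) = 15.2011 degrees


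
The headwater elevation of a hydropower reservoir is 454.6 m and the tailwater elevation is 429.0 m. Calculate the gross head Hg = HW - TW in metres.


Hg = 454.6 - 429.0 = 25.6000 m


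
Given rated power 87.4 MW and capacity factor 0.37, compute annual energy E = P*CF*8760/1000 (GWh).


E = 87.4 * 0.37 * 8760 / 1000 = 283.2809 GWh


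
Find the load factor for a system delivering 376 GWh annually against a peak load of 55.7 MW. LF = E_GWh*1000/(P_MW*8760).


LF = 376 * 1000 / (55.7 * 8760) = 0.7706


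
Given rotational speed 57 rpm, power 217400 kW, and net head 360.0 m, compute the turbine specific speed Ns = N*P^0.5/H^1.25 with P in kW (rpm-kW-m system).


Ns = 57 * 217400^0.5 / 360.0^1.25 = 16.9483


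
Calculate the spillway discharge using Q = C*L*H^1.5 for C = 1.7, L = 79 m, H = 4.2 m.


Q = 1.7 * 79 * 4.2^1.5 = 1155.9790 m^3/s


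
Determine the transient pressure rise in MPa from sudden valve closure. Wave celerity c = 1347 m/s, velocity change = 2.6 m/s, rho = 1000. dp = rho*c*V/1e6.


dp = 1000 * 1347 * 2.6 / 1e6 = 3.5022 MPa


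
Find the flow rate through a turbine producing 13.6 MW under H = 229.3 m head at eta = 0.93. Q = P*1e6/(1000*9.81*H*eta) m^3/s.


Q = 13.6 * 1e6 / (1000 * 9.81 * 229.3 * 0.93) = 6.5010 m^3/s


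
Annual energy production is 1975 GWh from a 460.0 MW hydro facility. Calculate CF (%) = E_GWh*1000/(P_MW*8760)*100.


CF = 1975 * 1000 / (460.0 * 8760) * 100 = 49.0123 %


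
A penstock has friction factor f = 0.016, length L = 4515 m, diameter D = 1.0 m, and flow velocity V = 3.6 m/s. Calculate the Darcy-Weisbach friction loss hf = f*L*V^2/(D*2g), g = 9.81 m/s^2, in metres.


hf = 0.016 * 4515 * 3.6^2 / (1.0 * 2 * 9.81) = 47.7182 m


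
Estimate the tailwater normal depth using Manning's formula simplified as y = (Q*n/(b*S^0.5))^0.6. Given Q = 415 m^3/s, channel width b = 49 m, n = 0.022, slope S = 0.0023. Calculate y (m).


y = (415 * 0.022 / (49 * 0.0023^0.5))^0.6 = 2.2576 m


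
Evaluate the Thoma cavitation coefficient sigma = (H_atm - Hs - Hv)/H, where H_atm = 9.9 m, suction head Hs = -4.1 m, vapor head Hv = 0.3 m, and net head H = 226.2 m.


sigma = (9.9 - (-4.1) - 0.3) / 226.2 = 0.0606


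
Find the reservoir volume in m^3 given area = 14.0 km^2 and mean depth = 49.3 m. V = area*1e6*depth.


V = 14.0 * 1e6 * 49.3 = 6.9020e+08 m^3


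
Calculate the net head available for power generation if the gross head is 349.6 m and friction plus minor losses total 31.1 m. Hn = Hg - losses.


Hn = 349.6 - 31.1 = 318.5000 m


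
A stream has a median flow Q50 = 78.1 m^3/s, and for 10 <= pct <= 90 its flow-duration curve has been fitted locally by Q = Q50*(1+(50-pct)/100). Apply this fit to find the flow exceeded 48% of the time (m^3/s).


Q = 78.1 * (1 + (50 - 48)/100) = 79.6620 m^3/s


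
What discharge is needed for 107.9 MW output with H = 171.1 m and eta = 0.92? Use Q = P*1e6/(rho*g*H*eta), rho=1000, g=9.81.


Q = 107.9 * 1e6 / (1000 * 9.81 * 171.1 * 0.92) = 69.8738 m^3/s


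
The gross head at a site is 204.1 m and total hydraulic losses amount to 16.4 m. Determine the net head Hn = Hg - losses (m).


Hn = 204.1 - 16.4 = 187.7000 m


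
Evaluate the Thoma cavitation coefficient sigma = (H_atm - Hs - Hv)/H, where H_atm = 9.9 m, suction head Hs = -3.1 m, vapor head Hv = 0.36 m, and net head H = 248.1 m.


sigma = (9.9 - (-3.1) - 0.36) / 248.1 = 0.0509


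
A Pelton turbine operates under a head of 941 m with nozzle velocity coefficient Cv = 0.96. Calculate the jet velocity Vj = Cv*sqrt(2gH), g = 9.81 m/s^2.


Vj = 0.96 * sqrt(2*9.81*941) = 130.4414 m/s


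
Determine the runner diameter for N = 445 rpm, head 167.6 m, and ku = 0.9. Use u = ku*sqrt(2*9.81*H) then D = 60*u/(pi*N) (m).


u = 0.9 * sqrt(2*9.81*167.6) = 51.6094 m/s
D = 60 * 51.6094 / (pi * 445) = 2.2150 m


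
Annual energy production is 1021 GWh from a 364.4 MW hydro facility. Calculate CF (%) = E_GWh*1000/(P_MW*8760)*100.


CF = 1021 * 1000 / (364.4 * 8760) * 100 = 31.9848 %


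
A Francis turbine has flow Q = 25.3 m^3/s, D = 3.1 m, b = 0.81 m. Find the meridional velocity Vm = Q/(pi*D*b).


Vm = 25.3 / (pi * 3.1 * 0.81) = 3.2072 m/s


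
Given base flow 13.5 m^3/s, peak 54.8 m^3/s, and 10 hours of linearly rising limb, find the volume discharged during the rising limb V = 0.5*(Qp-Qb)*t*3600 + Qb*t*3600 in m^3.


V = 0.5*(54.8 - 13.5)*10*3600 + 13.5*10*3600 = 1.2294e+06 m^3


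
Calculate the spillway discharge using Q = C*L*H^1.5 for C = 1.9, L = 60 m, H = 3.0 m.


Q = 1.9 * 60 * 3.0^1.5 = 592.3614 m^3/s


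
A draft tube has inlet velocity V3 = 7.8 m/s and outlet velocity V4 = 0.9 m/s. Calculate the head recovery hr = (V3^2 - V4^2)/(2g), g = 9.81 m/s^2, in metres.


hr = (7.8^2 - 0.9^2) / (2*9.81) = 3.0596 m


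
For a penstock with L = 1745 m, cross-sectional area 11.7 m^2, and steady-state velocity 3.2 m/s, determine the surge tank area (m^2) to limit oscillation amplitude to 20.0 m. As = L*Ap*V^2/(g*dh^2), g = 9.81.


As = 1745 * 11.7 * 3.2^2 / (9.81 * 20.0^2) = 53.2785 m^2


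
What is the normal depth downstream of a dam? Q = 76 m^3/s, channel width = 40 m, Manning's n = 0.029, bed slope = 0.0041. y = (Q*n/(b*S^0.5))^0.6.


y = (76 * 0.029 / (40 * 0.0041^0.5))^0.6 = 0.9138 m


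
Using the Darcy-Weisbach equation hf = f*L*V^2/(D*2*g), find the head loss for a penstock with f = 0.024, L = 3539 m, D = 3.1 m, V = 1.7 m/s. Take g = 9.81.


hf = 0.024 * 3539 * 1.7^2 / (3.1 * 2 * 9.81) = 4.0358 m


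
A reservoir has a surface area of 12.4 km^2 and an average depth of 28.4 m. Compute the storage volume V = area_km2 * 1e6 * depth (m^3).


V = 12.4 * 1e6 * 28.4 = 3.5216e+08 m^3


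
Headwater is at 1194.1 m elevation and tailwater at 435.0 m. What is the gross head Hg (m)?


Hg = 1194.1 - 435.0 = 759.1000 m


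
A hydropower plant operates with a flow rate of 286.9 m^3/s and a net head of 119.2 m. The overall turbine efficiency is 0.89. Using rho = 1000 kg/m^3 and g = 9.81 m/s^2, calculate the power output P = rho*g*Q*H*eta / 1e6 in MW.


P = 1000 * 9.81 * 286.9 * 119.2 * 0.89 / 1e6 = 298.5835 MW


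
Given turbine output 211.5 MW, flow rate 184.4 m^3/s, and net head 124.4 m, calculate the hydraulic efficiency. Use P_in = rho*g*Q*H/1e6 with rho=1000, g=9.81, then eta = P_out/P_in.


P_in = 1000 * 9.81 * 184.4 * 124.4 / 1e6 = 225.0351 MW
eta = 211.5 / 225.0351 = 0.9399


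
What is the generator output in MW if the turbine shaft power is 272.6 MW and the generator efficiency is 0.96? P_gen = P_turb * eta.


P_gen = 272.6 * 0.96 = 261.6960 MW


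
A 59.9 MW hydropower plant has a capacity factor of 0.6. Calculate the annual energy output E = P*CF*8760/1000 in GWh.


E = 59.9 * 0.6 * 8760 / 1000 = 314.8344 GWh


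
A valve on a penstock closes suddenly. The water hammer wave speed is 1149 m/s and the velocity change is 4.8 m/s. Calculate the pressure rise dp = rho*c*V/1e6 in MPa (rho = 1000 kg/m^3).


dp = 1000 * 1149 * 4.8 / 1e6 = 5.5152 MPa


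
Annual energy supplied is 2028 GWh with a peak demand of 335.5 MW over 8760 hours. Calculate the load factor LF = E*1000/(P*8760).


LF = 2028 * 1000 / (335.5 * 8760) = 0.6900


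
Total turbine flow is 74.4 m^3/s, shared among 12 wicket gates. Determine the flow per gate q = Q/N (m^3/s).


q = 74.4 / 12 = 6.2000 m^3/s


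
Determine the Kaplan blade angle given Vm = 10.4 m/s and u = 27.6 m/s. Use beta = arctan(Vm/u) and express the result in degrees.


beta = arctan(10.4 / 27.6) = 20.6470 degrees


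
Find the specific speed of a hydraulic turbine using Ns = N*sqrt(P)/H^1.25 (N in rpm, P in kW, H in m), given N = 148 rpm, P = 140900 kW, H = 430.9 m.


Ns = 148 * 140900^0.5 / 430.9^1.25 = 28.2974


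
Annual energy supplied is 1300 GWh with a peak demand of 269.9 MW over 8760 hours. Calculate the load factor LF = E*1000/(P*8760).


LF = 1300 * 1000 / (269.9 * 8760) = 0.5498


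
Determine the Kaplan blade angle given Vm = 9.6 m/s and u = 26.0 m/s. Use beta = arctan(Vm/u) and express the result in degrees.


beta = arctan(9.6 / 26.0) = 20.2657 degrees


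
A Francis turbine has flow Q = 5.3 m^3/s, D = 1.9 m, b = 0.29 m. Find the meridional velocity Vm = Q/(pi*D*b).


Vm = 5.3 / (pi * 1.9 * 0.29) = 3.0618 m/s


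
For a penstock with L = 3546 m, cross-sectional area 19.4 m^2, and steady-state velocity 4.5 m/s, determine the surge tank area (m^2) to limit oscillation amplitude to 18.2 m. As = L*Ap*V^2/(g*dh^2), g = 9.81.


As = 3546 * 19.4 * 4.5^2 / (9.81 * 18.2^2) = 428.7002 m^2


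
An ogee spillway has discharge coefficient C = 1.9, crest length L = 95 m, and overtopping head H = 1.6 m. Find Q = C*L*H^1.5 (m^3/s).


Q = 1.9 * 95 * 1.6^1.5 = 365.3063 m^3/s


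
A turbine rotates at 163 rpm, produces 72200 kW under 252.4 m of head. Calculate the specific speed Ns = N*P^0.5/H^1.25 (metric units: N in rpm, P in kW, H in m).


Ns = 163 * 72200^0.5 / 252.4^1.25 = 43.5356


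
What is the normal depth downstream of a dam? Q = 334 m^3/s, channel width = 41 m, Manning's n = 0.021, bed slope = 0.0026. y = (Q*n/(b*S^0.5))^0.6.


y = (334 * 0.021 / (41 * 0.0026^0.5))^0.6 = 2.0674 m


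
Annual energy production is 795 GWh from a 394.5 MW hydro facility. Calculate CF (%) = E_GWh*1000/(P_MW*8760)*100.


CF = 795 * 1000 / (394.5 * 8760) * 100 = 23.0047 %


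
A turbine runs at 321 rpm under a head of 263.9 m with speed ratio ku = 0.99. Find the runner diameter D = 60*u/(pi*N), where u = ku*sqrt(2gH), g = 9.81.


u = 0.99 * sqrt(2*9.81*263.9) = 71.2368 m/s
D = 60 * 71.2368 / (pi * 321) = 4.2384 m


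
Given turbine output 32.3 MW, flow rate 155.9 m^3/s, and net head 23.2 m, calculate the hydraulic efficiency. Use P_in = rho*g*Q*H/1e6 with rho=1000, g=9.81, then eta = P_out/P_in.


P_in = 1000 * 9.81 * 155.9 * 23.2 / 1e6 = 35.4816 MW
eta = 32.3 / 35.4816 = 0.9103


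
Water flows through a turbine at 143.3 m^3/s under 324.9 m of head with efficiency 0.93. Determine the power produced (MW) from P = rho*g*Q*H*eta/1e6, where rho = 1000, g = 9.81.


P = 1000 * 9.81 * 143.3 * 324.9 * 0.93 / 1e6 = 424.7642 MW


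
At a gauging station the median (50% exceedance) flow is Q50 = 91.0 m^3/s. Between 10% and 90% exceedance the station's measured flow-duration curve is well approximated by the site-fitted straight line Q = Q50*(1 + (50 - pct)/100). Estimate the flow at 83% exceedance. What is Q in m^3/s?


Q = 91.0 * (1 + (50 - 83)/100) = 60.9700 m^3/s


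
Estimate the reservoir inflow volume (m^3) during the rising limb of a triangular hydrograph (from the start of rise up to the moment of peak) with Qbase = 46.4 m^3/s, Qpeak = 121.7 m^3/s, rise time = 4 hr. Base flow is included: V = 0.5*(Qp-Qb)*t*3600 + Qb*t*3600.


V = 0.5*(121.7 - 46.4)*4*3600 + 46.4*4*3600 = 1.2103e+06 m^3


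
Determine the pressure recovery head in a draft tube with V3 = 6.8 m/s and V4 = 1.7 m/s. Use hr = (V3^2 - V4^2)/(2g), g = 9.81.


hr = (6.8^2 - 1.7^2) / (2*9.81) = 2.2095 m


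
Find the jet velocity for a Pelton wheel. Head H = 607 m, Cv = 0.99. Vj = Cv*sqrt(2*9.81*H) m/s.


Vj = 0.99 * sqrt(2*9.81*607) = 108.0386 m/s


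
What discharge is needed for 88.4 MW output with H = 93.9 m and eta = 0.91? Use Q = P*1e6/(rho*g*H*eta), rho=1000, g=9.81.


Q = 88.4 * 1e6 / (1000 * 9.81 * 93.9 * 0.91) = 105.4572 m^3/s


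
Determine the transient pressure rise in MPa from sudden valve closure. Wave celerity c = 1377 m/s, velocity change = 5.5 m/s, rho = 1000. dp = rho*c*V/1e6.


dp = 1000 * 1377 * 5.5 / 1e6 = 7.5735 MPa


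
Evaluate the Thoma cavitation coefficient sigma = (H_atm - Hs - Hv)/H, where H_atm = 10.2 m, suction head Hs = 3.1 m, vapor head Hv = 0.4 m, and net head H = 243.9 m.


sigma = (10.2 - 3.1 - 0.4) / 243.9 = 0.0275


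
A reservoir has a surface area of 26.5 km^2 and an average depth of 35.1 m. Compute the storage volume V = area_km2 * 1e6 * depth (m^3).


V = 26.5 * 1e6 * 35.1 = 9.3015e+08 m^3


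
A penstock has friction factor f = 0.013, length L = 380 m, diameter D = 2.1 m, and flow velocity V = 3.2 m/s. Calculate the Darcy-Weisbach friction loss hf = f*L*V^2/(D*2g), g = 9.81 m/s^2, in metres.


hf = 0.013 * 380 * 3.2^2 / (2.1 * 2 * 9.81) = 1.2277 m


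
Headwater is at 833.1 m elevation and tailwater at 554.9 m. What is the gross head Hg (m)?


Hg = 833.1 - 554.9 = 278.2000 m


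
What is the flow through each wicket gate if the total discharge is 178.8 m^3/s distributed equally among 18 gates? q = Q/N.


q = 178.8 / 18 = 9.9333 m^3/s


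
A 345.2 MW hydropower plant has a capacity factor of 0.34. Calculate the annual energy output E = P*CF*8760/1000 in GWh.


E = 345.2 * 0.34 * 8760 / 1000 = 1028.1437 GWh


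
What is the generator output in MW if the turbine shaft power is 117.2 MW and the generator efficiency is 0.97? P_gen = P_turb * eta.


P_gen = 117.2 * 0.97 = 113.6840 MW


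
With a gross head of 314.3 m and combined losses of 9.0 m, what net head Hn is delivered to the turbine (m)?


Hn = 314.3 - 9.0 = 305.3000 m


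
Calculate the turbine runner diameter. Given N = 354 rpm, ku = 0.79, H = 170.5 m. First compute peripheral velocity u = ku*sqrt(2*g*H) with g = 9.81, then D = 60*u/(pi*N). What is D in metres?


u = 0.79 * sqrt(2*9.81*170.5) = 45.6919 m/s
D = 60 * 45.6919 / (pi * 354) = 2.4651 m


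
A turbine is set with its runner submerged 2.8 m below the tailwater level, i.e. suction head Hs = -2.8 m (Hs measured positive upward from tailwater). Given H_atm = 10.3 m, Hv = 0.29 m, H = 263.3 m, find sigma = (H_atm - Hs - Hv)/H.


sigma = (10.3 - (-2.8) - 0.29) / 263.3 = 0.0487


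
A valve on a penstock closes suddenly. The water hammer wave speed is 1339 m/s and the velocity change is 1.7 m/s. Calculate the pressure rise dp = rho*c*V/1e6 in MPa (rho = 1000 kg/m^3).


dp = 1000 * 1339 * 1.7 / 1e6 = 2.2763 MPa


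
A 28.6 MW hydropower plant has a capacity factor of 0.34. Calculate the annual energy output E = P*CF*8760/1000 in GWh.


E = 28.6 * 0.34 * 8760 / 1000 = 85.1822 GWh


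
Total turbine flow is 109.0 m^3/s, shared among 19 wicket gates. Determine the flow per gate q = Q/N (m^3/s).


q = 109.0 / 19 = 5.7368 m^3/s


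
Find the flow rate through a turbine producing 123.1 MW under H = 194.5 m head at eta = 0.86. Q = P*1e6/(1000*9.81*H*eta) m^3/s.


Q = 123.1 * 1e6 / (1000 * 9.81 * 194.5 * 0.86) = 75.0190 m^3/s


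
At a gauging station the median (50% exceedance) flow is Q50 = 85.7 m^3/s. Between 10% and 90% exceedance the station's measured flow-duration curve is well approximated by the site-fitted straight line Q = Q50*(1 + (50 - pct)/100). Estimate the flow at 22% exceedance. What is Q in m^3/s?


Q = 85.7 * (1 + (50 - 22)/100) = 109.6960 m^3/s


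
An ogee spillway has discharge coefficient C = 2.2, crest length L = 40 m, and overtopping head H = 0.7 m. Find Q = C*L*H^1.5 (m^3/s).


Q = 2.2 * 40 * 0.7^1.5 = 51.5383 m^3/s


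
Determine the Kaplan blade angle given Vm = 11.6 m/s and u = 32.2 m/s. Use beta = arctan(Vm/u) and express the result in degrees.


beta = arctan(11.6 / 32.2) = 19.8115 degrees


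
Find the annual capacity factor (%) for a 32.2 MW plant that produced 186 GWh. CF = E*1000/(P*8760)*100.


CF = 186 * 1000 / (32.2 * 8760) * 100 = 65.9406 %


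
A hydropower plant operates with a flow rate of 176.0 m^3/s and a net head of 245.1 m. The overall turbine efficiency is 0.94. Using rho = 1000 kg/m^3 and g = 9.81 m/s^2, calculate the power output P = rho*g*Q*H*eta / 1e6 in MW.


P = 1000 * 9.81 * 176.0 * 245.1 * 0.94 / 1e6 = 397.7891 MW


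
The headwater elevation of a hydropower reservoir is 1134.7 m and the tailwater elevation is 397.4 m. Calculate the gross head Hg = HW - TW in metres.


Hg = 1134.7 - 397.4 = 737.3000 m


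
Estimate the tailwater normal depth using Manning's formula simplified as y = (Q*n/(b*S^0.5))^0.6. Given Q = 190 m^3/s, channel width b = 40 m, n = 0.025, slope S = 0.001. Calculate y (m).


y = (190 * 0.025 / (40 * 0.001^0.5))^0.6 = 2.2120 m


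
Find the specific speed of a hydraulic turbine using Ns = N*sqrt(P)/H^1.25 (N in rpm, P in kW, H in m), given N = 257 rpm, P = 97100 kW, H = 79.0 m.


Ns = 257 * 97100^0.5 / 79.0^1.25 = 340.0235


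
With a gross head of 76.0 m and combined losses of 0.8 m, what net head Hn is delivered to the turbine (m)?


Hn = 76.0 - 0.8 = 75.2000 m


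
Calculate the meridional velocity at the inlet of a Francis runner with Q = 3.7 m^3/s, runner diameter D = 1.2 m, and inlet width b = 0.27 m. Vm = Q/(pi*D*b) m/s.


Vm = 3.7 / (pi * 1.2 * 0.27) = 3.6350 m/s


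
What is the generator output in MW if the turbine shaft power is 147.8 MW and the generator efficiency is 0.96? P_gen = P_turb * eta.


P_gen = 147.8 * 0.96 = 141.8880 MW


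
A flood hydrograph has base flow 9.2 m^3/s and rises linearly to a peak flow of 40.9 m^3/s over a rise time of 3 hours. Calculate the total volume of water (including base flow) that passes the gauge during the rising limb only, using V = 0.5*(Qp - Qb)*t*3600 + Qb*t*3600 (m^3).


V = 0.5*(40.9 - 9.2)*3*3600 + 9.2*3*3600 = 270540.0000 m^3


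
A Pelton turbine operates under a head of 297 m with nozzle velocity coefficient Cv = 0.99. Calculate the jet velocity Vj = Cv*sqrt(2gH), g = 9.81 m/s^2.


Vj = 0.99 * sqrt(2*9.81*297) = 75.5723 m/s


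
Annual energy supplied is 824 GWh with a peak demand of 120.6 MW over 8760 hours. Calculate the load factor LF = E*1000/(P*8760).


LF = 824 * 1000 / (120.6 * 8760) = 0.7800


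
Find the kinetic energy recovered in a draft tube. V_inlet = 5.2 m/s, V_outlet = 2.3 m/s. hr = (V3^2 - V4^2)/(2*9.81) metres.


hr = (5.2^2 - 2.3^2) / (2*9.81) = 1.1086 m


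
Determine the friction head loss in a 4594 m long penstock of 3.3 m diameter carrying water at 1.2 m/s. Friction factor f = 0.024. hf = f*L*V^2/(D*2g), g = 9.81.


hf = 0.024 * 4594 * 1.2^2 / (3.3 * 2 * 9.81) = 2.4522 m


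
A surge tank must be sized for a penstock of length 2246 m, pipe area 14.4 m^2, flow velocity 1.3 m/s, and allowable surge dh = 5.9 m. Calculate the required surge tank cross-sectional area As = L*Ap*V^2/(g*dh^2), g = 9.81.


As = 2246 * 14.4 * 1.3^2 / (9.81 * 5.9^2) = 160.0611 m^2


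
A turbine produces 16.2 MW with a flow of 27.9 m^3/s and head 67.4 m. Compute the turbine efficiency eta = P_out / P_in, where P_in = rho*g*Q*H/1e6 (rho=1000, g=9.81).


P_in = 1000 * 9.81 * 27.9 * 67.4 / 1e6 = 18.4473 MW
eta = 16.2 / 18.4473 = 0.8782


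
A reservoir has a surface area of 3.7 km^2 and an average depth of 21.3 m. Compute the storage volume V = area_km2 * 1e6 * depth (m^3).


V = 3.7 * 1e6 * 21.3 = 7.8810e+07 m^3


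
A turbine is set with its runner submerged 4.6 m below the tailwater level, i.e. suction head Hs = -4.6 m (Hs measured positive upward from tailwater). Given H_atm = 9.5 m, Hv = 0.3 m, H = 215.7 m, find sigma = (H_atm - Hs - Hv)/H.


sigma = (9.5 - (-4.6) - 0.3) / 215.7 = 0.0640


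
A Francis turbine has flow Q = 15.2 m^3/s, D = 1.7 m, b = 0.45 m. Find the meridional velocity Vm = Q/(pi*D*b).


Vm = 15.2 / (pi * 1.7 * 0.45) = 6.3246 m/s


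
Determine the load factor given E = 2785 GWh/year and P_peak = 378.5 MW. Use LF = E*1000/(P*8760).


LF = 2785 * 1000 / (378.5 * 8760) = 0.8400


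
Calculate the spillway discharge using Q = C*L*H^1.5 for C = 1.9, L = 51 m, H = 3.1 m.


Q = 1.9 * 51 * 3.1^1.5 = 528.8912 m^3/s


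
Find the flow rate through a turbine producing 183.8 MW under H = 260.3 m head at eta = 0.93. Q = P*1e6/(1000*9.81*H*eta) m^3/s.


Q = 183.8 * 1e6 / (1000 * 9.81 * 260.3 * 0.93) = 77.3962 m^3/s


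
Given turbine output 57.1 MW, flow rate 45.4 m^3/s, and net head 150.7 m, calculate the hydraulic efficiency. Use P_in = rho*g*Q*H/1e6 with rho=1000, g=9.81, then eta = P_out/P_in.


P_in = 1000 * 9.81 * 45.4 * 150.7 / 1e6 = 67.1179 MW
eta = 57.1 / 67.1179 = 0.8507


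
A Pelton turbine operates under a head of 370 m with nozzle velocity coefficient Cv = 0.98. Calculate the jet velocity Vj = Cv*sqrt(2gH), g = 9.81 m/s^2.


Vj = 0.98 * sqrt(2*9.81*370) = 83.4981 m/s


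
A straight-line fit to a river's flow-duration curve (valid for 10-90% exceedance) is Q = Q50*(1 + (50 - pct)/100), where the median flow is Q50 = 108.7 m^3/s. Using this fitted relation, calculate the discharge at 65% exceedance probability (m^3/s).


Q = 108.7 * (1 + (50 - 65)/100) = 92.3950 m^3/s


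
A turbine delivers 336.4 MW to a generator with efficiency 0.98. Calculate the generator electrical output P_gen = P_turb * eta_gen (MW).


P_gen = 336.4 * 0.98 = 329.6720 MW


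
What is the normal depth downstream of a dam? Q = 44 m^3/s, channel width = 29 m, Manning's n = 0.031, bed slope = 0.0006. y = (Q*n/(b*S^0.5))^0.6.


y = (44 * 0.031 / (29 * 0.0006^0.5))^0.6 = 1.4791 m


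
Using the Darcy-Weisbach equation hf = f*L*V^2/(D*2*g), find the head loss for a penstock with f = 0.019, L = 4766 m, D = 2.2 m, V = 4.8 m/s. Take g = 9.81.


hf = 0.019 * 4766 * 4.8^2 / (2.2 * 2 * 9.81) = 48.3357 m


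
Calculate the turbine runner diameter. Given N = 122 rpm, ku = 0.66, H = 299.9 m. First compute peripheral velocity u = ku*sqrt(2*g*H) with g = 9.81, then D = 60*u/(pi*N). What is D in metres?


u = 0.66 * sqrt(2*9.81*299.9) = 50.6269 m/s
D = 60 * 50.6269 / (pi * 122) = 7.9254 m


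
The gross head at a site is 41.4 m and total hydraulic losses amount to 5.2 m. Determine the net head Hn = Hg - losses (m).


Hn = 41.4 - 5.2 = 36.2000 m


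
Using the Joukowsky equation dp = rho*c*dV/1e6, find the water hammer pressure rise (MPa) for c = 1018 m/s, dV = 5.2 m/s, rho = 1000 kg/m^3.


dp = 1000 * 1018 * 5.2 / 1e6 = 5.2936 MPa


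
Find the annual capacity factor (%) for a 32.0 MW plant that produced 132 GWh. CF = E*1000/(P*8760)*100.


CF = 132 * 1000 / (32.0 * 8760) * 100 = 47.0890 %


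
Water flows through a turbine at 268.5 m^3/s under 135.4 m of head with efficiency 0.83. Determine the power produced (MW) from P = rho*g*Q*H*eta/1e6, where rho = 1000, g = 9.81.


P = 1000 * 9.81 * 268.5 * 135.4 * 0.83 / 1e6 = 296.0125 MW
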